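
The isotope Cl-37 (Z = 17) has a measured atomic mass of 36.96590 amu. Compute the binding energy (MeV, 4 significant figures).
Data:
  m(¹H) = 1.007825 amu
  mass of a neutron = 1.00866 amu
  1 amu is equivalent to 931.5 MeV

Mass of separated nucleons = 17(1.007825) + 20(1.00866) = 17.133025 + 20.17320 = 37.306225 amu
Mass defect Δm = 37.306225 − 36.96590 = 0.340325 amu
Binding energy = Δm·c² = 0.340325 × 931.5 MeV/amu = 317.013 MeV

317.0 MeV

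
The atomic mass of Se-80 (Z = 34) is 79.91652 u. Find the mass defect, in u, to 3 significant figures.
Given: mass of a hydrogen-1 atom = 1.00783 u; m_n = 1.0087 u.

With 34 protons and 46 neutrons (A = 80):
Mass of separated nucleons = 34(1.00783) + 46(1.0087) = 34.26622 + 46.4002 = 80.66642 u
Mass defect Δm = 80.66642 − 79.91652 = 0.74990 u

0.750 u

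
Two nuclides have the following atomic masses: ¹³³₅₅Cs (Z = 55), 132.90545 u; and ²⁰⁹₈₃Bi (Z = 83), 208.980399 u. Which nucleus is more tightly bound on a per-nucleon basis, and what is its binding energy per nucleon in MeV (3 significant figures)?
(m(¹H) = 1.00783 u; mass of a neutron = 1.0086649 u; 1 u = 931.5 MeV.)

¹³³₅₅Cs; 8.41 MeV/nucleon

¹³³₅₅Cs: Σm = 55(1.00783) + 78(1.0086649) = 134.1065122 u; Δm = 1.2010622 u; E_B = 1118.8 MeV; E_B/A = 8.412 MeV
²⁰⁹₈₃Bi: Σm = 83(1.00783) + 126(1.0086649) = 210.7416674 u; Δm = 1.7612684 u; E_B = 1640.6 MeV; E_B/A = 7.850 MeV
¹³³₅₅Cs has the higher binding energy per nucleon, so it is the more tightly bound nucleus.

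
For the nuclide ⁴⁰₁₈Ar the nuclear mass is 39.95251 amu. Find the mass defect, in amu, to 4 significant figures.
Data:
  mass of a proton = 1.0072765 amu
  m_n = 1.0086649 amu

0.3691 amu

The nucleus contains 18 protons and 40 − 18 = 22 neutrons.
Total constituent mass: 18 × 1.0072765 + 22 × 1.0086649 = 40.3216048 amu
Δm = 40.3216048 − 39.95251 = 0.3690948 amu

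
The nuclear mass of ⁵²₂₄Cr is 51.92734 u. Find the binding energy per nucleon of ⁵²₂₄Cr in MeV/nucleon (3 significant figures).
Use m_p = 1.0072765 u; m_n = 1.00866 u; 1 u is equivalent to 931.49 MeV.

8.77 MeV/nucleon

With 24 protons and 28 neutrons (A = 52):
Σm = 24·m_p + 28·m_n = 24.1746360 + 28.24248 = 52.4171160 u
Δm = 52.4171160 − 51.92734 = 0.4897760 u
Converting to energy: 0.4897760 u × 931.49 MeV/u = 456.221 MeV
Dividing by A = 52 gives 8.773 MeV per nucleon.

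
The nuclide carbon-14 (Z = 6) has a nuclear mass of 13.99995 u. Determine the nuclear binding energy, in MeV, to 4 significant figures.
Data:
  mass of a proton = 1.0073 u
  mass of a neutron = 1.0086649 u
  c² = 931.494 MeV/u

Σm = 6·m_p + 8·m_n = 6.0438 + 8.0693192 = 14.1131192 u
Mass defect Δm = 14.1131192 − 13.99995 = 0.1131692 u
Converting to energy: 0.1131692 u × 931.494 MeV/u = 105.416 MeV

105.4 MeV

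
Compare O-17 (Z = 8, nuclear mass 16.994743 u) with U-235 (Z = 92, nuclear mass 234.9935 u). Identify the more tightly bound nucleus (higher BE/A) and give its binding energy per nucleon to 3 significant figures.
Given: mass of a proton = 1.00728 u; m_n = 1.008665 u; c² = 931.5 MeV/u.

O-17; 7.75 MeV/nucleon

O-17: Σm = 8(1.00728) + 9(1.008665) = 17.136225 u; Δm = 0.141482 u; E_B = 131.79 MeV; E_B/A = 7.752 MeV
U-235: Σm = 92(1.00728) + 143(1.008665) = 236.908855 u; Δm = 1.915355 u; E_B = 1784.2 MeV; E_B/A = 7.592 MeV
O-17 has the higher binding energy per nucleon, so it is the more tightly bound nucleus.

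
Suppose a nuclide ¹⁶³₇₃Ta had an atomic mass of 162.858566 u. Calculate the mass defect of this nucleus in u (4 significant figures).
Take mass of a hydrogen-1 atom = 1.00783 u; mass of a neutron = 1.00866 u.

Σm = 73·m(¹H) + 90·m_n = 73.57159 + 90.77940 = 164.35099 u
Mass defect Δm = 164.35099 − 162.858566 = 1.492424 u

1.492 u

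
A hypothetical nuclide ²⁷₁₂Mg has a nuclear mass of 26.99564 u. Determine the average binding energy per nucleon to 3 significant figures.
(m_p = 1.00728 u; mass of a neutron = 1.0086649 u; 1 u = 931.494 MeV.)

7.65 MeV/nucleon

Mass of separated nucleons = 12(1.00728) + 15(1.0086649) = 12.08736 + 15.1299735 = 27.2173335 u
The mass defect is 27.2173335 − 26.99564 = 0.2216935 u.
E_B = 0.2216935 × 931.494 = 206.506 MeV
Dividing by A = 27 gives 7.648 MeV per nucleon.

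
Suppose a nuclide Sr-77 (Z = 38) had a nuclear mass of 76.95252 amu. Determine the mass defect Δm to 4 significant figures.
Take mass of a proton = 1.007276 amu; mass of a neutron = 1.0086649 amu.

0.6619 amu

The nucleus contains 38 protons and 77 − 38 = 39 neutrons.
Σm = 38·m_p + 39·m_n = 38.276488 + 39.3379311 = 77.6144191 amu
The mass defect is 77.6144191 − 76.95252 = 0.6618991 amu.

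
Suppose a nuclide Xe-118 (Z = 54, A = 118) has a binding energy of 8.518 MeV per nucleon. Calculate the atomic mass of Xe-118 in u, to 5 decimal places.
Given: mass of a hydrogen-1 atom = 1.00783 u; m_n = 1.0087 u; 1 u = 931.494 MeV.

Total binding energy = 118 × 8.518 = 1005.124 MeV
Mass defect = 1005.124 MeV / (931.494 MeV/u) = 1.0790451 u
Constituent mass = 54(1.00783) + 64(1.0087) = 118.97962 u
Atomic mass = 118.97962 − 1.0790451 = 117.9005749 u ≈ 117.90057 u (to 5 decimal places)

117.90057 u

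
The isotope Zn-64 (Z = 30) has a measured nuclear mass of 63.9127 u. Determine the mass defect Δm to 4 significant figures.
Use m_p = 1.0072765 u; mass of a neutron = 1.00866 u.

0.6000 u

The nucleus contains 30 protons and 64 − 30 = 34 neutrons.
Σm = 30·m_p + 34·m_n = 30.2182950 + 34.29444 = 64.5127350 u
The mass defect is 64.5127350 − 63.9127 = 0.6000350 u.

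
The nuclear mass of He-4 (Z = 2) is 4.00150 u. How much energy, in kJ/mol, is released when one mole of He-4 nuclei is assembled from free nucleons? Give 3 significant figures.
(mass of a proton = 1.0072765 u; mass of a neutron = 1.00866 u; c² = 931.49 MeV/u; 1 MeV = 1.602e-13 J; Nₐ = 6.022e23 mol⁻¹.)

With 2 protons and 2 neutrons (A = 4):
Total constituent mass: 2 × 1.0072765 + 2 × 1.00866 = 4.0318730 u
Δm = 4.0318730 − 4.00150 = 0.0303730 u
Binding energy = Δm·c² = 0.0303730 × 931.49 MeV/u = 28.2921 MeV
Per nucleus in joules: 28.2921 MeV × 1.602e-13 J/MeV = 4.5324e-12 J
Per mole: 4.5324e-12 J × 6.022e23 mol⁻¹ = 2.7294e+12 J/mol

2.73e+09 kJ/mol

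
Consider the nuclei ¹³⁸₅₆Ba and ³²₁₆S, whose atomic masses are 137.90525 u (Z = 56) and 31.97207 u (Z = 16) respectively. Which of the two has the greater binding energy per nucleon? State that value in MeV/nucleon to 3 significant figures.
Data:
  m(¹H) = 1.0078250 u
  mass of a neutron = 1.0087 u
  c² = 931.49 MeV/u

³²₁₆S; 8.51 MeV/nucleon

¹³⁸₅₆Ba: Σm = 56(1.0078250) + 82(1.0087) = 139.1516000 u; Δm = 1.2463500 u; E_B = 1161.0 MeV; E_B/A = 8.413 MeV
³²₁₆S: Σm = 16(1.0078250) + 16(1.0087) = 32.2644000 u; Δm = 0.2923300 u; E_B = 272.30 MeV; E_B/A = 8.509 MeV
³²₁₆S has the higher binding energy per nucleon, so it is the more tightly bound nucleus.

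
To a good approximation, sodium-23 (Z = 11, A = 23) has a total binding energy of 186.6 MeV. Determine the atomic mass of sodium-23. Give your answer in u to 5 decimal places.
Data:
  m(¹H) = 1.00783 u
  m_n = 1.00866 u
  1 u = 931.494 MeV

Mass defect = 186.6 MeV / (931.494 MeV/u) = 0.2003234 u
Constituent mass = 11(1.00783) + 12(1.00866) = 23.19005 u
Atomic mass = 23.19005 − 0.2003234 = 22.9897266 u ≈ 22.98973 u (to 5 decimal places)

22.98973 u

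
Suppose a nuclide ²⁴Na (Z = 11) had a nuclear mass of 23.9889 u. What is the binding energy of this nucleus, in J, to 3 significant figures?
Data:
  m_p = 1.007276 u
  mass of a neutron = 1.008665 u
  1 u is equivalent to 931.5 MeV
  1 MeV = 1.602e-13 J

3.04e-11 J

Total constituent mass: 11 × 1.007276 + 13 × 1.008665 = 24.192681 u
Δm = 24.192681 − 23.9889 = 0.203781 u
Binding energy = Δm·c² = 0.203781 × 931.5 MeV/u = 189.822 MeV
In joules: 189.822 MeV × 1.602e-13 J/MeV = 3.0409e-11 J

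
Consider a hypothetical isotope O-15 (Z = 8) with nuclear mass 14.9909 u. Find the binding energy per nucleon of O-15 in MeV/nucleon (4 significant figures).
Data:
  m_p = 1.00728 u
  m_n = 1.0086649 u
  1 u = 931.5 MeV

7.948 MeV/nucleon

Z = 8, so N = A − Z = 15 − 8 = 7.
Σm = 8·m_p + 7·m_n = 8.05824 + 7.0606543 = 15.1188943 u
Mass defect Δm = 15.1188943 − 14.9909 = 0.1279943 u
Binding energy = Δm·c² = 0.1279943 × 931.5 MeV/u = 119.227 MeV
BE/A = 119.227 MeV / 15 = 7.948 MeV/nucleon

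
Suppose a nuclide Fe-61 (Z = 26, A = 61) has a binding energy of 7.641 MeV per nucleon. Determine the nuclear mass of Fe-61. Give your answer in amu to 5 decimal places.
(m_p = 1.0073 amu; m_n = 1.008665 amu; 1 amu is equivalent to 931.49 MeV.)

Total binding energy = 61 × 7.641 = 466.101 MeV
Mass defect = 466.101 MeV / (931.49 MeV/amu) = 0.5003822 amu
Constituent mass = 26(1.0073) + 35(1.008665) = 61.493075 amu
Nuclear mass = 61.493075 − 0.5003822 = 60.9926928 amu ≈ 60.99269 amu (to 5 decimal places)

60.99269 amu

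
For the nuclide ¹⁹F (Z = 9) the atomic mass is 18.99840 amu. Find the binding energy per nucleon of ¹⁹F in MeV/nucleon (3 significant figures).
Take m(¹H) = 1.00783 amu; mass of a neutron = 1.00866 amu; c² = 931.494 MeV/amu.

Z = 9, so N = A − Z = 19 − 9 = 10.
Mass of separated nucleons = 9(1.00783) + 10(1.00866) = 9.07047 + 10.08660 = 19.15707 amu
Δm = 19.15707 − 18.99840 = 0.15867 amu
E_B = 0.15867 × 931.494 = 147.800 MeV
Per nucleon: 147.800 / 19 = 7.779 MeV

7.78 MeV/nucleon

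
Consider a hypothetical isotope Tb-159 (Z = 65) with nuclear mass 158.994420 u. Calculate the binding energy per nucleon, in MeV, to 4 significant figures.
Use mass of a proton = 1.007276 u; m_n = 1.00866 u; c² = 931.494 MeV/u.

Σm = 65·m_p + 94·m_n = 65.472940 + 94.81404 = 160.286980 u
Δm = 160.286980 − 158.994420 = 1.292560 u
Binding energy = Δm·c² = 1.292560 × 931.494 MeV/u = 1204.01 MeV
Per nucleon: 1204.01 / 159 = 7.572 MeV

7.572 MeV/nucleon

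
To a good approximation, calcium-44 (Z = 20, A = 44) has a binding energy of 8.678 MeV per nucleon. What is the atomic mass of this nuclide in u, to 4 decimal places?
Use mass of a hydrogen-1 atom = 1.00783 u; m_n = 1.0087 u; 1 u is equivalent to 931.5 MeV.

Total binding energy = 44 × 8.678 = 381.832 MeV
Mass defect = 381.832 MeV / (931.5 MeV/u) = 0.409911 u
Constituent mass = 20(1.00783) + 24(1.0087) = 44.36540 u
Atomic mass = 44.36540 − 0.409911 = 43.955489 u ≈ 43.9555 u (to 4 decimal places)

43.9555 u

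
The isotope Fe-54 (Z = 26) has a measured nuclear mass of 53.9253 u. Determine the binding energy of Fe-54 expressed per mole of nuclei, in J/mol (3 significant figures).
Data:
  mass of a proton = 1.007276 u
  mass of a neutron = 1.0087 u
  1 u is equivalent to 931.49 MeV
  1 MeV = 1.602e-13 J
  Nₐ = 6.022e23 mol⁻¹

Mass of separated nucleons = 26(1.007276) + 28(1.0087) = 26.189176 + 28.2436 = 54.432776 u
Mass defect Δm = 54.432776 − 53.9253 = 0.507476 u
Binding energy = Δm·c² = 0.507476 × 931.49 MeV/u = 472.709 MeV
Per nucleus in joules: 472.709 MeV × 1.602e-13 J/MeV = 7.5728e-11 J
Per mole: 7.5728e-11 J × 6.022e23 mol⁻¹ = 4.5603e+13 J/mol

4.56e+13 J/mol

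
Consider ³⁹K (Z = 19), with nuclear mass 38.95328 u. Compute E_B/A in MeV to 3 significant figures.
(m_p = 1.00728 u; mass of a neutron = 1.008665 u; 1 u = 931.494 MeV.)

With 19 protons and 20 neutrons (A = 39):
Σm = 19·m_p + 20·m_n = 19.13832 + 20.173300 = 39.311620 u
Mass defect Δm = 39.311620 − 38.95328 = 0.358340 u
Converting to energy: 0.358340 u × 931.494 MeV/u = 333.792 MeV
Per nucleon: 333.792 / 39 = 8.559 MeV

8.56 MeV/nucleon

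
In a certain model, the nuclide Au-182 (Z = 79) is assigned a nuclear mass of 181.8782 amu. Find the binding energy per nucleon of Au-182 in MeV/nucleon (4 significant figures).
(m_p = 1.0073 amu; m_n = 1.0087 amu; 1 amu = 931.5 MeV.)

Σm = 79·m_p + 103·m_n = 79.5767 + 103.8961 = 183.4728 amu
Mass defect Δm = 183.4728 − 181.8782 = 1.5946 amu
Binding energy = Δm·c² = 1.5946 × 931.5 MeV/amu = 1485.37 MeV
BE/A = 1485.37 MeV / 182 = 8.161 MeV/nucleon

8.161 MeV/nucleon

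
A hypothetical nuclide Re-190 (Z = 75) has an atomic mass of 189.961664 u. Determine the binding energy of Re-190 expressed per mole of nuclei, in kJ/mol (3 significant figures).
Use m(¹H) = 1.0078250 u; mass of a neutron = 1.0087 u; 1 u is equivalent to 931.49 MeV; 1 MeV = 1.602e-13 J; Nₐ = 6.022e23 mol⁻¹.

1.46e+11 kJ/mol

With 75 protons and 115 neutrons (A = 190):
Σm = 75·m(¹H) + 115·m_n = 75.5868750 + 116.0005 = 191.5873750 u
The mass defect is 191.5873750 − 189.961664 = 1.6257110 u.
Converting to energy: 1.6257110 u × 931.49 MeV/u = 1514.33 MeV
Per nucleus in joules: 1514.33 MeV × 1.602e-13 J/MeV = 2.4260e-10 J
Per mole: 2.4260e-10 J × 6.022e23 mol⁻¹ = 1.4609e+14 J/mol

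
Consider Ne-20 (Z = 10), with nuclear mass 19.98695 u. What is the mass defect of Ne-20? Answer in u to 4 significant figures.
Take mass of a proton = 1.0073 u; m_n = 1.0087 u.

Σm = 10·m_p + 10·m_n = 10.0730 + 10.0870 = 20.1600 u
Mass defect Δm = 20.1600 − 19.98695 = 0.17305 u

0.1731 u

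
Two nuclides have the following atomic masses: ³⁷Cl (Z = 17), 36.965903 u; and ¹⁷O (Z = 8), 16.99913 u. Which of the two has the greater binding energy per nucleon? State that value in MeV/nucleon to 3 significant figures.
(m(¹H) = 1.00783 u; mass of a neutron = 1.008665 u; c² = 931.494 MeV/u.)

³⁷Cl; 8.57 MeV/nucleon

³⁷Cl: Σm = 17(1.00783) + 20(1.008665) = 37.306410 u; Δm = 0.340507 u; E_B = 317.18 MeV; E_B/A = 8.572 MeV
¹⁷O: Σm = 8(1.00783) + 9(1.008665) = 17.140625 u; Δm = 0.141495 u; E_B = 131.80 MeV; E_B/A = 7.753 MeV
³⁷Cl has the higher binding energy per nucleon, so it is the more tightly bound nucleus.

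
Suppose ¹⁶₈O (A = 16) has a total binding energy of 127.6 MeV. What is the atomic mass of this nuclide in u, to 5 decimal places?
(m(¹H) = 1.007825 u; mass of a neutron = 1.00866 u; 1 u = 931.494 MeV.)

15.99490 u

Mass defect = 127.6 MeV / (931.494 MeV/u) = 0.1369842 u
Constituent mass = 8(1.007825) + 8(1.00866) = 16.131880 u
Atomic mass = 16.131880 − 0.1369842 = 15.9948958 u ≈ 15.99490 u (to 5 decimal places)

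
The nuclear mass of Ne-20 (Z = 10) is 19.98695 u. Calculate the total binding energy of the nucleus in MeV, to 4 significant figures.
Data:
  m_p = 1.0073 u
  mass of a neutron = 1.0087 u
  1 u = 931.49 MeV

161.2 MeV

Z = 10, so N = A − Z = 20 − 10 = 10.
Mass of separated nucleons = 10(1.0073) + 10(1.0087) = 10.0730 + 10.0870 = 20.1600 u
Δm = 20.1600 − 19.98695 = 0.17305 u
Converting to energy: 0.17305 u × 931.49 MeV/u = 161.194 MeV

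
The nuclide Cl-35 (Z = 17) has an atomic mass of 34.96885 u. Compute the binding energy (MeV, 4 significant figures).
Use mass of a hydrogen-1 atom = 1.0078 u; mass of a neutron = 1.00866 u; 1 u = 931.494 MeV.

297.7 MeV

Total constituent mass: 17 × 1.0078 + 18 × 1.00866 = 35.28848 u
Δm = 35.28848 − 34.96885 = 0.31963 u
Binding energy = Δm·c² = 0.31963 × 931.494 MeV/u = 297.733 MeV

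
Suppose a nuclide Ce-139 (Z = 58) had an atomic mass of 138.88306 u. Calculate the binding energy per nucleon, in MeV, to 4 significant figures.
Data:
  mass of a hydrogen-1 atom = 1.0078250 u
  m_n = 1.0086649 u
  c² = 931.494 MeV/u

8.529 MeV/nucleon

The nucleus contains 58 protons and 139 − 58 = 81 neutrons.
Mass of separated nucleons = 58(1.0078250) + 81(1.0086649) = 58.4538500 + 81.7018569 = 140.1557069 u
The mass defect is 140.1557069 − 138.88306 = 1.2726469 u.
E_B = 1.2726469 × 931.494 = 1185.463 MeV
Per nucleon: 1185.463 / 139 = 8.529 MeV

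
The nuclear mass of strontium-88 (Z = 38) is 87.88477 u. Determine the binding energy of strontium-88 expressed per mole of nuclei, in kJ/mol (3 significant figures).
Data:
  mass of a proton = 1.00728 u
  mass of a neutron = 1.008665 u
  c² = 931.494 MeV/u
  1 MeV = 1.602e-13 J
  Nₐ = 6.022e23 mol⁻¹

7.41e+10 kJ/mol

Total constituent mass: 38 × 1.00728 + 50 × 1.008665 = 88.709890 u
Δm = 88.709890 − 87.88477 = 0.825120 u
Converting to energy: 0.825120 u × 931.494 MeV/u = 768.594 MeV
Per nucleus in joules: 768.594 MeV × 1.602e-13 J/MeV = 1.2313e-10 J
Per mole: 1.2313e-10 J × 6.022e23 mol⁻¹ = 7.4149e+13 J/mol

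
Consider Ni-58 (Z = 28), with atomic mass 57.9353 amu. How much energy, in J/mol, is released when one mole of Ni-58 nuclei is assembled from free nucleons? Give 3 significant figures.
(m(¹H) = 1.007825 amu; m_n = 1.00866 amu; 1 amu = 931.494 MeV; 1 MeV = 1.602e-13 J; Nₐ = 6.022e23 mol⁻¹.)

Z = 28, so N = A − Z = 58 − 28 = 30.
Σm = 28·m(¹H) + 30·m_n = 28.219100 + 30.25980 = 58.478900 amu
Δm = 58.478900 − 57.9353 = 0.543600 amu
Converting to energy: 0.543600 amu × 931.494 MeV/amu = 506.360 MeV
Per nucleus in joules: 506.360 MeV × 1.602e-13 J/MeV = 8.1119e-11 J
Per mole: 8.1119e-11 J × 6.022e23 mol⁻¹ = 4.88499e+13 J/mol

4.88e+13 J/mol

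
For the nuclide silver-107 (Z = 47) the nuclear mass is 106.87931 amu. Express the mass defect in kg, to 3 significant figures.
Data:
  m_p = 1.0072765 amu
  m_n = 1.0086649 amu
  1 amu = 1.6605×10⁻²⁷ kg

1.63e-27 kg

Mass of separated nucleons = 47(1.0072765) + 60(1.0086649) = 47.3419955 + 60.5198940 = 107.8618895 amu
Mass defect Δm = 107.8618895 − 106.87931 = 0.9825795 amu
In SI units: 0.9825795 amu × 1.6605×10⁻²⁷ kg/amu = 1.6316e-27 kg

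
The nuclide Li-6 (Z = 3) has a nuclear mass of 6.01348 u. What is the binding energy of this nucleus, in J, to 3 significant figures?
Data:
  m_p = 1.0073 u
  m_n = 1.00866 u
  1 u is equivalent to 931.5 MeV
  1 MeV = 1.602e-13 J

5.13e-12 J

The nucleus contains 3 protons and 6 − 3 = 3 neutrons.
Mass of separated nucleons = 3(1.0073) + 3(1.00866) = 3.0219 + 3.02598 = 6.04788 u
The mass defect is 6.04788 − 6.01348 = 0.03440 u.
E_B = 0.03440 × 931.5 = 32.0436 MeV
In joules: 32.0436 MeV × 1.602e-13 J/MeV = 5.1334e-12 J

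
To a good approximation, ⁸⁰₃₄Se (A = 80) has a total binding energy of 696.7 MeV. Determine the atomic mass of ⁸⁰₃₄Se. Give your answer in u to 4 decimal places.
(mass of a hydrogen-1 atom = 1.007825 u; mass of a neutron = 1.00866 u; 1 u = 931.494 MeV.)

Mass defect = 696.7 MeV / (931.494 MeV/u) = 0.747938 u
Constituent mass = 34(1.007825) + 46(1.00866) = 80.664410 u
Atomic mass = 80.664410 − 0.747938 = 79.916472 u ≈ 79.9165 u (to 4 decimal places)

79.9165 u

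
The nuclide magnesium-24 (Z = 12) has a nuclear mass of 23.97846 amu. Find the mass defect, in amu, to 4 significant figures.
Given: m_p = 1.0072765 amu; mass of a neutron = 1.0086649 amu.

Mass of separated nucleons = 12(1.0072765) + 12(1.0086649) = 12.0873180 + 12.1039788 = 24.1912968 amu
Δm = 24.1912968 − 23.97846 = 0.2128368 amu

0.2128 amu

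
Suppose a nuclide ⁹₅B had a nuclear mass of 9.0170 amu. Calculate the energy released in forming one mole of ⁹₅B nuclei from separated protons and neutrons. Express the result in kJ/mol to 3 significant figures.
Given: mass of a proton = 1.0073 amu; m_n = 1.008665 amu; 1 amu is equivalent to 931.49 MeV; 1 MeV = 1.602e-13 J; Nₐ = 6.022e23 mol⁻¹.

With 5 protons and 4 neutrons (A = 9):
Total constituent mass: 5 × 1.0073 + 4 × 1.008665 = 9.071160 amu
Mass defect Δm = 9.071160 − 9.0170 = 0.054160 amu
Converting to energy: 0.054160 amu × 931.49 MeV/amu = 50.4495 MeV
Per nucleus in joules: 50.4495 MeV × 1.602e-13 J/MeV = 8.0820e-12 J
Per mole: 8.0820e-12 J × 6.022e23 mol⁻¹ = 4.8670e+12 J/mol

4.87e+09 kJ/mol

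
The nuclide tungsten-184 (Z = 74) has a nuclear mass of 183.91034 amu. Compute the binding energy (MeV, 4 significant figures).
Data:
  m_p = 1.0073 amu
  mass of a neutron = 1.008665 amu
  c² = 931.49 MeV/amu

1475 MeV

Z = 74, so N = A − Z = 184 − 74 = 110.
Mass of separated nucleons = 74(1.0073) + 110(1.008665) = 74.5402 + 110.953150 = 185.493350 amu
Δm = 185.493350 − 183.91034 = 1.583010 amu
Converting to energy: 1.583010 amu × 931.49 MeV/amu = 1474.56 MeV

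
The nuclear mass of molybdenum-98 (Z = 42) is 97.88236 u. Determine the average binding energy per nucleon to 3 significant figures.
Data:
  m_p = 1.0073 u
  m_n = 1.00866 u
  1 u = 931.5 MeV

8.64 MeV/nucleon

Total constituent mass: 42 × 1.0073 + 56 × 1.00866 = 98.79156 u
Δm = 98.79156 − 97.88236 = 0.90920 u
Converting to energy: 0.90920 u × 931.5 MeV/u = 846.920 MeV
Dividing by A = 98 gives 8.642 MeV per nucleon.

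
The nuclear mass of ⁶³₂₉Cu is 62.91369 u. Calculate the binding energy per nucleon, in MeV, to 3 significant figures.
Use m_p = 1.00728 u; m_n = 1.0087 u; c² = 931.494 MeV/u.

Mass of separated nucleons = 29(1.00728) + 34(1.0087) = 29.21112 + 34.2958 = 63.50692 u
Mass defect Δm = 63.50692 − 62.91369 = 0.59323 u
Converting to energy: 0.59323 u × 931.494 MeV/u = 552.590 MeV
BE/A = 552.590 MeV / 63 = 8.771 MeV/nucleon

8.77 MeV/nucleon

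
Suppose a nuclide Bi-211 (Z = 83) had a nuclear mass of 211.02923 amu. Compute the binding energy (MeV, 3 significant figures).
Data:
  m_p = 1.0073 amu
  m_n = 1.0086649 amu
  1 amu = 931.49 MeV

The nucleus contains 83 protons and 211 − 83 = 128 neutrons.
Total constituent mass: 83 × 1.0073 + 128 × 1.0086649 = 212.7150072 amu
Δm = 212.7150072 − 211.02923 = 1.6857772 amu
E_B = 1.6857772 × 931.49 = 1570.28 MeV

1570 MeV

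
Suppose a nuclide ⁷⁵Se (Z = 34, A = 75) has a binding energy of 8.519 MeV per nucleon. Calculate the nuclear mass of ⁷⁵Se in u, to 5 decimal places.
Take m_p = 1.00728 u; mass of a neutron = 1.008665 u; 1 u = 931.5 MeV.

Total binding energy = 75 × 8.519 = 638.925 MeV
Mass defect = 638.925 MeV / (931.5 MeV/u) = 0.6859098 u
Constituent mass = 34(1.00728) + 41(1.008665) = 75.602785 u
Nuclear mass = 75.602785 − 0.6859098 = 74.9168752 u ≈ 74.91688 u (to 5 decimal places)

74.91688 u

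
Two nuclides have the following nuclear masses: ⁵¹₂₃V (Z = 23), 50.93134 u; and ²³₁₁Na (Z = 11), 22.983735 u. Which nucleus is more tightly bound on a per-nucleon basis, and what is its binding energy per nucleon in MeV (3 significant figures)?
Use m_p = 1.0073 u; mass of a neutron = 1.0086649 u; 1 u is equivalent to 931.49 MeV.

⁵¹₂₃V; 8.75 MeV/nucleon

⁵¹₂₃V: Σm = 23(1.0073) + 28(1.0086649) = 51.4105172 u; Δm = 0.4791772 u; E_B = 446.35 MeV; E_B/A = 8.752 MeV
²³₁₁Na: Σm = 11(1.0073) + 12(1.0086649) = 23.1842788 u; Δm = 0.2005438 u; E_B = 186.80 MeV; E_B/A = 8.122 MeV
⁵¹₂₃V has the higher binding energy per nucleon, so it is the more tightly bound nucleus.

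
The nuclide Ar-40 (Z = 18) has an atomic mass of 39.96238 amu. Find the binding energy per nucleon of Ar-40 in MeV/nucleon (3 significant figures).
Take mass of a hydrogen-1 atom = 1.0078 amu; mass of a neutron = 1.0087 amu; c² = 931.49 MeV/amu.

8.60 MeV/nucleon

Mass of separated nucleons = 18(1.0078) + 22(1.0087) = 18.1404 + 22.1914 = 40.3318 amu
Mass defect Δm = 40.3318 − 39.96238 = 0.36942 amu
Binding energy = Δm·c² = 0.36942 × 931.49 MeV/amu = 344.111 MeV
Dividing by A = 40 gives 8.603 MeV per nucleon.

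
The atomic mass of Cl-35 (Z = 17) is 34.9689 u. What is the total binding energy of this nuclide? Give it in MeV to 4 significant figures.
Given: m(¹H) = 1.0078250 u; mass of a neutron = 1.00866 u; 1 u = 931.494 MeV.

The nucleus contains 17 protons and 35 − 17 = 18 neutrons.
Mass of separated nucleons = 17(1.0078250) + 18(1.00866) = 17.1330250 + 18.15588 = 35.2889050 u
The mass defect is 35.2889050 − 34.9689 = 0.3200050 u.
Binding energy = Δm·c² = 0.3200050 × 931.494 MeV/u = 298.083 MeV

298.1 MeV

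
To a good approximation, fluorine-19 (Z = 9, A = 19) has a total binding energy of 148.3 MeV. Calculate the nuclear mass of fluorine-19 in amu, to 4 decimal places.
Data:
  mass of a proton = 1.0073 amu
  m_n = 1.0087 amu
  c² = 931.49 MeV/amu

Mass defect = 148.3 MeV / (931.49 MeV/amu) = 0.159207 amu
Constituent mass = 9(1.0073) + 10(1.0087) = 19.1527 amu
Nuclear mass = 19.1527 − 0.159207 = 18.993493 amu ≈ 18.9935 amu (to 4 decimal places)

18.9935 amu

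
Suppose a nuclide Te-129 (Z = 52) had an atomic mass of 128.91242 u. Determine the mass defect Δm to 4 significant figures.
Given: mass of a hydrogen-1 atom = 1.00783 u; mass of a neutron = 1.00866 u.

1.162 u

With 52 protons and 77 neutrons (A = 129):
Σm = 52·m(¹H) + 77·m_n = 52.40716 + 77.66682 = 130.07398 u
Δm = 130.07398 − 128.91242 = 1.16156 u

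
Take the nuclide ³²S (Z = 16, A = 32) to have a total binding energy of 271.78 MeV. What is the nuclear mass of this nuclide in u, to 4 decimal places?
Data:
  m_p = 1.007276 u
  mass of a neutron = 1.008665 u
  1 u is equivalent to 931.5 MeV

Mass defect = 271.78 MeV / (931.5 MeV/u) = 0.291766 u
Constituent mass = 16(1.007276) + 16(1.008665) = 32.255056 u
Nuclear mass = 32.255056 − 0.291766 = 31.963290 u ≈ 31.9633 u (to 4 decimal places)

31.9633 u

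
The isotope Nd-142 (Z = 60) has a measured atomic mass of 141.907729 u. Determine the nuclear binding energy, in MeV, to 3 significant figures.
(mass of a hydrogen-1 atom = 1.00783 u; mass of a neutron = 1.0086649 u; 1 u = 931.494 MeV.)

Z = 60, so N = A − Z = 142 − 60 = 82.
Σm = 60·m(¹H) + 82·m_n = 60.46980 + 82.7105218 = 143.1803218 u
The mass defect is 143.1803218 − 141.907729 = 1.2725928 u.
Converting to energy: 1.2725928 u × 931.494 MeV/u = 1185.41 MeV

1190 MeV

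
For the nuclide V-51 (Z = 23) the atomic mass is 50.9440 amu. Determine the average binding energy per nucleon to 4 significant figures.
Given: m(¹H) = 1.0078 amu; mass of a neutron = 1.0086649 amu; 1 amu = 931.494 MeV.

Σm = 23·m(¹H) + 28·m_n = 23.1794 + 28.2426172 = 51.4220172 amu
Mass defect Δm = 51.4220172 − 50.9440 = 0.4780172 amu
E_B = 0.4780172 × 931.494 = 445.270 MeV
Dividing by A = 51 gives 8.731 MeV per nucleon.

8.731 MeV/nucleon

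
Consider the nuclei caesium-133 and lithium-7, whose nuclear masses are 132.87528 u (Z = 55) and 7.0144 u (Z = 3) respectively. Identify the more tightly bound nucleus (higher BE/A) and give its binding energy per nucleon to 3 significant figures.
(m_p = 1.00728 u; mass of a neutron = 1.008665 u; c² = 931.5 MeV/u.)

caesium-133: Σm = 55(1.00728) + 78(1.008665) = 134.076270 u; Δm = 1.200990 u; E_B = 1118.7 MeV; E_B/A = 8.411 MeV
lithium-7: Σm = 3(1.00728) + 4(1.008665) = 7.056500 u; Δm = 0.042100 u; E_B = 39.216 MeV; E_B/A = 5.602 MeV
caesium-133 has the higher binding energy per nucleon, so it is the more tightly bound nucleus.

caesium-133; 8.41 MeV/nucleon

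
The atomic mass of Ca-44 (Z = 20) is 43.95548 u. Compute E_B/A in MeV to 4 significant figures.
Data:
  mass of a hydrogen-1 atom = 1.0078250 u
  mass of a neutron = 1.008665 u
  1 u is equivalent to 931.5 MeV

Z = 20, so N = A − Z = 44 − 20 = 24.
Total constituent mass: 20 × 1.0078250 + 24 × 1.008665 = 44.3644600 u
The mass defect is 44.3644600 − 43.95548 = 0.4089800 u.
E_B = 0.4089800 × 931.5 = 380.965 MeV
BE/A = 380.965 MeV / 44 = 8.658 MeV/nucleon

8.658 MeV/nucleon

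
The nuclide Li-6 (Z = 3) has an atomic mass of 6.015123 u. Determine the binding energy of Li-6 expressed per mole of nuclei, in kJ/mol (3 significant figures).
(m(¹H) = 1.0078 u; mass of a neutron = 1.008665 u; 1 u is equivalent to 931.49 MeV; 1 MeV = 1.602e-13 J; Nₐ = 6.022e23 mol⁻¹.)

3.08e+09 kJ/mol

Σm = 3·m(¹H) + 3·m_n = 3.0234 + 3.025995 = 6.049395 u
The mass defect is 6.049395 − 6.015123 = 0.034272 u.
Converting to energy: 0.034272 u × 931.49 MeV/u = 31.9240 MeV
Per nucleus in joules: 31.9240 MeV × 1.602e-13 J/MeV = 5.1142e-12 J
Per mole: 5.1142e-12 J × 6.022e23 mol⁻¹ = 3.0798e+12 J/mol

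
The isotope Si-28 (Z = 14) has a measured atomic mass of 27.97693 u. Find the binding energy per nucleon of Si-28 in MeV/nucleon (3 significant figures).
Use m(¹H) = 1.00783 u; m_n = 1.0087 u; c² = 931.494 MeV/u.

Z = 14, so N = A − Z = 28 − 14 = 14.
Σm = 14·m(¹H) + 14·m_n = 14.10962 + 14.1218 = 28.23142 u
The mass defect is 28.23142 − 27.97693 = 0.25449 u.
Binding energy = Δm·c² = 0.25449 × 931.494 MeV/u = 237.056 MeV
Dividing by A = 28 gives 8.466 MeV per nucleon.

8.47 MeV/nucleon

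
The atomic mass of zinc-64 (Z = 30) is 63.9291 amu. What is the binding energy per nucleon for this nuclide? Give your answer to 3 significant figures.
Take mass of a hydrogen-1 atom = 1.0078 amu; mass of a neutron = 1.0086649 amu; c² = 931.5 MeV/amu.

8.73 MeV/nucleon

With 30 protons and 34 neutrons (A = 64):
Σm = 30·m(¹H) + 34·m_n = 30.2340 + 34.2946066 = 64.5286066 amu
Δm = 64.5286066 − 63.9291 = 0.5995066 amu
Binding energy = Δm·c² = 0.5995066 × 931.5 MeV/amu = 558.440 MeV
Per nucleon: 558.440 / 64 = 8.726 MeV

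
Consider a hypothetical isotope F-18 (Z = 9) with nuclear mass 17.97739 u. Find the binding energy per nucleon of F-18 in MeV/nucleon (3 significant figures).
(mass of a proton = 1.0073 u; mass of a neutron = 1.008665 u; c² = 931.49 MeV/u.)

8.61 MeV/nucleon

The nucleus contains 9 protons and 18 − 9 = 9 neutrons.
Mass of separated nucleons = 9(1.0073) + 9(1.008665) = 9.0657 + 9.077985 = 18.143685 u
Mass defect Δm = 18.143685 − 17.97739 = 0.166295 u
Converting to energy: 0.166295 u × 931.49 MeV/u = 154.902 MeV
Dividing by A = 18 gives 8.606 MeV per nucleon.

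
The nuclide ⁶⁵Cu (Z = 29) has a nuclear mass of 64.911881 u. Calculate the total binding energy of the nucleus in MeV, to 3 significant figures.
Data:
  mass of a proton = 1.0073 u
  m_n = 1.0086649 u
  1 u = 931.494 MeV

The nucleus contains 29 protons and 65 − 29 = 36 neutrons.
Total constituent mass: 29 × 1.0073 + 36 × 1.0086649 = 65.5236364 u
Mass defect Δm = 65.5236364 − 64.911881 = 0.6117554 u
E_B = 0.6117554 × 931.494 = 569.846 MeV

570 MeV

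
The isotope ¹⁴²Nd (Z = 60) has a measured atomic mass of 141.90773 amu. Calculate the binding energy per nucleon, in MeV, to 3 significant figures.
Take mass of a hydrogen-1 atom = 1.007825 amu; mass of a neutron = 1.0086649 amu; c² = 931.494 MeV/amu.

Mass of separated nucleons = 60(1.007825) + 82(1.0086649) = 60.469500 + 82.7105218 = 143.1800218 amu
Δm = 143.1800218 − 141.90773 = 1.2722918 amu
Binding energy = Δm·c² = 1.2722918 × 931.494 MeV/amu = 1185.13 MeV
BE/A = 1185.13 MeV / 142 = 8.346 MeV/nucleon

8.35 MeV/nucleon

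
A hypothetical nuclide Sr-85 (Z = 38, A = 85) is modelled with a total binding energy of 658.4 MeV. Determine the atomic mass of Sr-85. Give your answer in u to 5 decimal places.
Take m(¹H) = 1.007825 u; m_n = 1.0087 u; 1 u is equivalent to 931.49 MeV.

84.99943 u

Mass defect = 658.4 MeV / (931.49 MeV/u) = 0.7068245 u
Constituent mass = 38(1.007825) + 47(1.0087) = 85.706250 u
Atomic mass = 85.706250 − 0.7068245 = 84.9994255 u ≈ 84.99943 u (to 5 decimal places)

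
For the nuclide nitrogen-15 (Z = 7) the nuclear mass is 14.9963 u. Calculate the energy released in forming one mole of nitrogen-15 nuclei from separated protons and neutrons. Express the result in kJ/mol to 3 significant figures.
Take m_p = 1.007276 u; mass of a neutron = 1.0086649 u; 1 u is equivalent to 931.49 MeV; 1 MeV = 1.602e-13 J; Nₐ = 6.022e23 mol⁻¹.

1.11e+10 kJ/mol

With 7 protons and 8 neutrons (A = 15):
Σm = 7·m_p + 8·m_n = 7.050932 + 8.0693192 = 15.1202512 u
The mass defect is 15.1202512 − 14.9963 = 0.1239512 u.
E_B = 0.1239512 × 931.49 = 115.459 MeV
Per nucleus in joules: 115.459 MeV × 1.602e-13 J/MeV = 1.8497e-11 J
Per mole: 1.8497e-11 J × 6.022e23 mol⁻¹ = 1.1139e+13 J/mol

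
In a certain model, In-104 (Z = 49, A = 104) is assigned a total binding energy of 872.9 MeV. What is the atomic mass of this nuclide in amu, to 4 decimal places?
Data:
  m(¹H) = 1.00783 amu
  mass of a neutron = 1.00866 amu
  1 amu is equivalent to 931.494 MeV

Mass defect = 872.9 MeV / (931.494 MeV/amu) = 0.937097 amu
Constituent mass = 49(1.00783) + 55(1.00866) = 104.85997 amu
Atomic mass = 104.85997 − 0.937097 = 103.922873 amu ≈ 103.9229 amu (to 4 decimal places)

103.9229 amu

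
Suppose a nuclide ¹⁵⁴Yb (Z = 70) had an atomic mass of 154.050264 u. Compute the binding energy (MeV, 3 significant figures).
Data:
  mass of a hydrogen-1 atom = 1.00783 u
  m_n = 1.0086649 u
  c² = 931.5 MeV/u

The nucleus contains 70 protons and 154 − 70 = 84 neutrons.
Σm = 70·m(¹H) + 84·m_n = 70.54810 + 84.7278516 = 155.2759516 u
Δm = 155.2759516 − 154.050264 = 1.2256876 u
Converting to energy: 1.2256876 u × 931.5 MeV/u = 1141.73 MeV

1140 MeV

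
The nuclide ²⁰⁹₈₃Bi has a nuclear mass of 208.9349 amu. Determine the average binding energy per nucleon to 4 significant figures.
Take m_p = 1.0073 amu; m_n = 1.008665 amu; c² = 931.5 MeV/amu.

Total constituent mass: 83 × 1.0073 + 126 × 1.008665 = 210.697690 amu
Mass defect Δm = 210.697690 − 208.9349 = 1.762790 amu
E_B = 1.762790 × 931.5 = 1642.04 MeV
BE/A = 1642.04 MeV / 209 = 7.857 MeV/nucleon

7.857 MeV/nucleon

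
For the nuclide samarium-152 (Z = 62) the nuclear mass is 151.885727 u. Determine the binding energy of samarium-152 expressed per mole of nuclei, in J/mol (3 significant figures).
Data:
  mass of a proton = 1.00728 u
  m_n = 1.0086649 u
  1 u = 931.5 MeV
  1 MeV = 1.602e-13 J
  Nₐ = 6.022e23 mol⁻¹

With 62 protons and 90 neutrons (A = 152):
Mass of separated nucleons = 62(1.00728) + 90(1.0086649) = 62.45136 + 90.7798410 = 153.2312010 u
The mass defect is 153.2312010 − 151.885727 = 1.3454740 u.
Binding energy = Δm·c² = 1.3454740 × 931.5 MeV/u = 1253.31 MeV
Per nucleus in joules: 1253.31 MeV × 1.602e-13 J/MeV = 2.0078e-10 J
Per mole: 2.0078e-10 J × 6.022e23 mol⁻¹ = 1.2091e+14 J/mol

1.21e+14 J/mol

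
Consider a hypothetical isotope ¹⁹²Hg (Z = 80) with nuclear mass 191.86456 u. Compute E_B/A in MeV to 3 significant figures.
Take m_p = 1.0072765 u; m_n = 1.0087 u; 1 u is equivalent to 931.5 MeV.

8.21 MeV/nucleon

With 80 protons and 112 neutrons (A = 192):
Mass of separated nucleons = 80(1.0072765) + 112(1.0087) = 80.5821200 + 112.9744 = 193.5565200 u
Δm = 193.5565200 − 191.86456 = 1.6919600 u
E_B = 1.6919600 × 931.5 = 1576.06 MeV
Dividing by A = 192 gives 8.209 MeV per nucleon.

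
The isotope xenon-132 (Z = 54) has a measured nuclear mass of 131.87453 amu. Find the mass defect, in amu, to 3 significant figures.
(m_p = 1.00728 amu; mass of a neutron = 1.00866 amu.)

Σm = 54·m_p + 78·m_n = 54.39312 + 78.67548 = 133.06860 amu
The mass defect is 133.06860 − 131.87453 = 1.19407 amu.

1.19 amu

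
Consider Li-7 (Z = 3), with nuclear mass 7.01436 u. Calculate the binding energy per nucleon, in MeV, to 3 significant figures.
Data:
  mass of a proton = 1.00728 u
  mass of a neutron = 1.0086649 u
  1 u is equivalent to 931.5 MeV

The nucleus contains 3 protons and 7 − 3 = 4 neutrons.
Mass of separated nucleons = 3(1.00728) + 4(1.0086649) = 3.02184 + 4.0346596 = 7.0564996 u
Mass defect Δm = 7.0564996 − 7.01436 = 0.0421396 u
E_B = 0.0421396 × 931.5 = 39.2530 MeV
BE/A = 39.2530 MeV / 7 = 5.608 MeV/nucleon

5.61 MeV/nucleon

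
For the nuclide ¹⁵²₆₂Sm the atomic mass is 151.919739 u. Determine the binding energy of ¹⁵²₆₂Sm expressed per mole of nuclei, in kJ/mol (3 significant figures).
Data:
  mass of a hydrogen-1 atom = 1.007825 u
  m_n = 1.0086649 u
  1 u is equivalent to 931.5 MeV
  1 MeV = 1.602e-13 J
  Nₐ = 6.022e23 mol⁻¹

With 62 protons and 90 neutrons (A = 152):
Mass of separated nucleons = 62(1.007825) + 90(1.0086649) = 62.485150 + 90.7798410 = 153.2649910 u
Mass defect Δm = 153.2649910 − 151.919739 = 1.3452520 u
Binding energy = Δm·c² = 1.3452520 × 931.5 MeV/u = 1253.10 MeV
Per nucleus in joules: 1253.10 MeV × 1.602e-13 J/MeV = 2.0075e-10 J
Per mole: 2.0075e-10 J × 6.022e23 mol⁻¹ = 1.2089e+14 J/mol

1.21e+11 kJ/mol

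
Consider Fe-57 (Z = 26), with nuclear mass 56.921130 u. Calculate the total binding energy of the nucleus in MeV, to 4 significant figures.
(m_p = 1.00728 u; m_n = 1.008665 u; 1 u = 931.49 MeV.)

500.0 MeV

Σm = 26·m_p + 31·m_n = 26.18928 + 31.268615 = 57.457895 u
Δm = 57.457895 − 56.921130 = 0.536765 u
Binding energy = Δm·c² = 0.536765 × 931.49 MeV/u = 499.991 MeV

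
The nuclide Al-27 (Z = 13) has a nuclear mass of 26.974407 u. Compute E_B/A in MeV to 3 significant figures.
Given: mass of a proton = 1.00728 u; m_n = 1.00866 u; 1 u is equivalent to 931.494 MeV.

With 13 protons and 14 neutrons (A = 27):
Mass of separated nucleons = 13(1.00728) + 14(1.00866) = 13.09464 + 14.12124 = 27.21588 u
Δm = 27.21588 − 26.974407 = 0.241473 u
Binding energy = Δm·c² = 0.241473 × 931.494 MeV/u = 224.931 MeV
Per nucleon: 224.931 / 27 = 8.331 MeV

8.33 MeV/nucleon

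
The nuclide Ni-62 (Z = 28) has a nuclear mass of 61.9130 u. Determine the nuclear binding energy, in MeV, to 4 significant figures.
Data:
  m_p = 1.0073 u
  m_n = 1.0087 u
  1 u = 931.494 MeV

Mass of separated nucleons = 28(1.0073) + 34(1.0087) = 28.2044 + 34.2958 = 62.5002 u
Δm = 62.5002 − 61.9130 = 0.5872 u
E_B = 0.5872 × 931.494 = 546.973 MeV

547.0 MeV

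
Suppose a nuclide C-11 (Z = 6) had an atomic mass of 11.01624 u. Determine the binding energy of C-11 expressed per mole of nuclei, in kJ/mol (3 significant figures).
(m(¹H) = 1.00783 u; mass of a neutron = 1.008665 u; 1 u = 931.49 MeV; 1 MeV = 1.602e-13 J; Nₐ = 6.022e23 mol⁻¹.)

Z = 6, so N = A − Z = 11 − 6 = 5.
Σm = 6·m(¹H) + 5·m_n = 6.04698 + 5.043325 = 11.090305 u
Δm = 11.090305 − 11.01624 = 0.074065 u
E_B = 0.074065 × 931.49 = 68.9908 MeV
Per nucleus in joules: 68.9908 MeV × 1.602e-13 J/MeV = 1.1052e-11 J
Per mole: 1.1052e-11 J × 6.022e23 mol⁻¹ = 6.6555e+12 J/mol

6.66e+09 kJ/mol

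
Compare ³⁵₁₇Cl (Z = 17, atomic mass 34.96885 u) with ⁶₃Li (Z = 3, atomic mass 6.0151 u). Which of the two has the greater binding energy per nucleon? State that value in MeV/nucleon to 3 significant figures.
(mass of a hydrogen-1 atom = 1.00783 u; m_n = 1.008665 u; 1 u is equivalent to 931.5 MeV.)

³⁵₁₇Cl: Σm = 17(1.00783) + 18(1.008665) = 35.289080 u; Δm = 0.320230 u; E_B = 298.29 MeV; E_B/A = 8.523 MeV
⁶₃Li: Σm = 3(1.00783) + 3(1.008665) = 6.049485 u; Δm = 0.034385 u; E_B = 32.030 MeV; E_B/A = 5.338 MeV
³⁵₁₇Cl has the higher binding energy per nucleon, so it is the more tightly bound nucleus.

³⁵₁₇Cl; 8.52 MeV/nucleon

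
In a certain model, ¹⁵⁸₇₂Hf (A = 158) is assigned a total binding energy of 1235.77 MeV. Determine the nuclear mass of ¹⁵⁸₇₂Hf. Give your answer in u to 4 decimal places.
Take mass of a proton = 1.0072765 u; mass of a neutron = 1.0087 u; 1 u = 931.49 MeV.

157.9454 u

Mass defect = 1235.77 MeV / (931.49 MeV/u) = 1.326659 u
Constituent mass = 72(1.0072765) + 86(1.0087) = 159.2721080 u
Nuclear mass = 159.2721080 − 1.326659 = 157.9454490 u ≈ 157.9454 u (to 4 decimal places)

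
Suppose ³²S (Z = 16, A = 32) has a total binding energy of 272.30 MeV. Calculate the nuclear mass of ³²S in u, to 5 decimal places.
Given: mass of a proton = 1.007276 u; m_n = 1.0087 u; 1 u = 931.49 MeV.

Mass defect = 272.30 MeV / (931.49 MeV/u) = 0.2923273 u
Constituent mass = 16(1.007276) + 16(1.0087) = 32.255616 u
Nuclear mass = 32.255616 − 0.2923273 = 31.9632887 u ≈ 31.96329 u (to 5 decimal places)

31.96329 u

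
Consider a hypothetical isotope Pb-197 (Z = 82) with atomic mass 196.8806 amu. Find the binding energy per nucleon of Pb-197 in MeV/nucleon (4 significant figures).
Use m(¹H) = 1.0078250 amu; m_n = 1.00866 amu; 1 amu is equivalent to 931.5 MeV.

With 82 protons and 115 neutrons (A = 197):
Mass of separated nucleons = 82(1.0078250) + 115(1.00866) = 82.6416500 + 115.99590 = 198.6375500 amu
The mass defect is 198.6375500 − 196.8806 = 1.7569500 amu.
Converting to energy: 1.7569500 amu × 931.5 MeV/amu = 1636.60 MeV
BE/A = 1636.60 MeV / 197 = 8.308 MeV/nucleon

8.308 MeV/nucleon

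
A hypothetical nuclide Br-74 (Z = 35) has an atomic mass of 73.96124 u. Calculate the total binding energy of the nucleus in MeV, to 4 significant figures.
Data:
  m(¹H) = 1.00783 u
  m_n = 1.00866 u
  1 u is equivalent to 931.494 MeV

606.0 MeV

With 35 protons and 39 neutrons (A = 74):
Total constituent mass: 35 × 1.00783 + 39 × 1.00866 = 74.61179 u
Mass defect Δm = 74.61179 − 73.96124 = 0.65055 u
E_B = 0.65055 × 931.494 = 605.983 MeV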